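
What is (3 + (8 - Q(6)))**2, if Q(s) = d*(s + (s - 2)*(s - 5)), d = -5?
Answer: 3721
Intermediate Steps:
Q(s) = -5*s - 5*(-5 + s)*(-2 + s) (Q(s) = -5*(s + (s - 2)*(s - 5)) = -5*(s + (-2 + s)*(-5 + s)) = -5*(s + (-5 + s)*(-2 + s)) = -5*s - 5*(-5 + s)*(-2 + s))
(3 + (8 - Q(6)))**2 = (3 + (8 - (-50 - 5*6**2 + 30*6)))**2 = (3 + (8 - (-50 - 5*36 + 180)))**2 = (3 + (8 - (-50 - 180 + 180)))**2 = (3 + (8 - 1*(-50)))**2 = (3 + (8 + 50))**2 = (3 + 58)**2 = 61**2 = 3721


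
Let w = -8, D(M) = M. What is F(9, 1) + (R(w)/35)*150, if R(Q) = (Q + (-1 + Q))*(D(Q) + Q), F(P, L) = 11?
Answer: 8237/7 ≈ 1176.7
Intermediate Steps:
R(Q) = 2*Q*(-1 + 2*Q) (R(Q) = (Q + (-1 + Q))*(Q + Q) = (-1 + 2*Q)*(2*Q) = 2*Q*(-1 + 2*Q))
F(9, 1) + (R(w)/35)*150 = 11 + ((2*(-8)*(-1 + 2*(-8)))/35)*150 = 11 + ((2*(-8)*(-1 - 16))*(1/35))*150 = 11 + ((2*(-8)*(-17))*(1/35))*150 = 11 + (272*(1/35))*150 = 11 + (272/35)*150 = 11 + 8160/7 = 8237/7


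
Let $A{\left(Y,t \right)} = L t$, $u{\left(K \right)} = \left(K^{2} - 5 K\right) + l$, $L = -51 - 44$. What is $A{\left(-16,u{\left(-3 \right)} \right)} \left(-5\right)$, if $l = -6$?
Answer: $8550$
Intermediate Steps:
$L = -95$
$u{\left(K \right)} = -6 + K^{2} - 5 K$ ($u{\left(K \right)} = \left(K^{2} - 5 K\right) - 6 = -6 + K^{2} - 5 K$)
$A{\left(Y,t \right)} = - 95 t$
$A{\left(-16,u{\left(-3 \right)} \right)} \left(-5\right) = - 95 \left(-6 + \left(-3\right)^{2} - -15\right) \left(-5\right) = - 95 \left(-6 + 9 + 15\right) \left(-5\right) = \left(-95\right) 18 \left(-5\right) = \left(-1710\right) \left(-5\right) = 8550$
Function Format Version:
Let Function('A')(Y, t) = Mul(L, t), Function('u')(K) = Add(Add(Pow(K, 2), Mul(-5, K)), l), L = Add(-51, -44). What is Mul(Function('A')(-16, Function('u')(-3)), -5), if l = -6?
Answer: 8550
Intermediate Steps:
L = -95
Function('u')(K) = Add(-6, Pow(K, 2), Mul(-5, K)) (Function('u')(K) = Add(Add(Pow(K, 2), Mul(-5, K)), -6) = Add(-6, Pow(K, 2), Mul(-5, K)))
Function('A')(Y, t) = Mul(-95, t)
Mul(Function('A')(-16, Function('u')(-3)), -5) = Mul(Mul(-95, Add(-6, Pow(-3, 2), Mul(-5, -3))), -5) = Mul(Mul(-95, Add(-6, 9, 15)), -5) = Mul(Mul(-95, 18), -5) = Mul(-1710, -5) = 8550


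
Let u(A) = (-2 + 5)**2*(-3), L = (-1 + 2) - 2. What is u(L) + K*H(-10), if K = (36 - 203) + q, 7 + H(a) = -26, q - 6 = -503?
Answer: 21885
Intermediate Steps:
q = -497 (q = 6 - 503 = -497)
H(a) = -33 (H(a) = -7 - 26 = -33)
L = -1 (L = 1 - 2 = -1)
K = -664 (K = (36 - 203) - 497 = -167 - 497 = -664)
u(A) = -27 (u(A) = 3**2*(-3) = 9*(-3) = -27)
u(L) + K*H(-10) = -27 - 664*(-33) = -27 + 21912 = 21885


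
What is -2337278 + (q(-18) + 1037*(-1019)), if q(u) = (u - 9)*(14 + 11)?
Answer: -3394656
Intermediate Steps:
q(u) = -225 + 25*u (q(u) = (-9 + u)*25 = -225 + 25*u)
-2337278 + (q(-18) + 1037*(-1019)) = -2337278 + ((-225 + 25*(-18)) + 1037*(-1019)) = -2337278 + ((-225 - 450) - 1056703) = -2337278 + (-675 - 1056703) = -2337278 - 1057378 = -3394656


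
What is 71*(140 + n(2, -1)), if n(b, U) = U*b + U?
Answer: 9727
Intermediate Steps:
n(b, U) = U + U*b
71*(140 + n(2, -1)) = 71*(140 - (1 + 2)) = 71*(140 - 1*3) = 71*(140 - 3) = 71*137 = 9727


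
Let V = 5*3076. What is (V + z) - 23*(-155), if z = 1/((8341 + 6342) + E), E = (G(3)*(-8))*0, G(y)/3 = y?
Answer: 278169436/14683 ≈ 18945.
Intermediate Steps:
G(y) = 3*y
E = 0 (E = ((3*3)*(-8))*0 = (9*(-8))*0 = -72*0 = 0)
z = 1/14683 (z = 1/((8341 + 6342) + 0) = 1/(14683 + 0) = 1/14683 ≈ 6.8106e-5)
V = 15380
(V + z) - 23*(-155) = (15380 + 1/14683) - 23*(-155) = 225824541/14683 + 3565 = 278169436/14683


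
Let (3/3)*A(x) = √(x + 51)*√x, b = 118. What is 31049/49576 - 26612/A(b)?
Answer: 31049/49576 - 13306*√118/767 ≈ -187.82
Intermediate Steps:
A(x) = √x*√(51 + x) (A(x) = √(x + 51)*√x = √(51 + x)*√x = √x*√(51 + x))
31049/49576 - 26612/A(b) = 31049/49576 - 26612*√118/(118*√(51 + 118)) = 31049*(1/49576) - 26612*√118/1534 = 31049/49576 - 26612*√118/1534 = 31049/49576 - 13306*√118/767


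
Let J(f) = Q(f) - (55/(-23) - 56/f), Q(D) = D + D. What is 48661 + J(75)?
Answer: 84204388/1725 ≈ 48814.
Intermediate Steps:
Q(D) = 2*D
J(f) = 55/23 + 2*f + 56/f (J(f) = 2*f - (55/(-23) - 56/f) = 2*f - (55*(-1/23) - 56/f) = 2*f - (-55/23 - 56/f) = 2*f + (55/23 + 56/f) = 55/23 + 2*f + 56/f)
48661 + J(75) = 48661 + (55/23 + 2*75 + 56/75) = 48661 + (55/23 + 150 + 56*(1/75)) = 48661 + (55/23 + 150 + 56/75) = 48661 + 264163/1725 = 84204388/1725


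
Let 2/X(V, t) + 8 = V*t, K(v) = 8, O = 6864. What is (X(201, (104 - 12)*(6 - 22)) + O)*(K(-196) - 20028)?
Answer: -78190432243/569 ≈ -1.3742e+8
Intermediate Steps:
X(V, t) = 2/(-8 + V*t)
(X(201, (104 - 12)*(6 - 22)) + O)*(K(-196) - 20028) = (2/(-8 + 201*((104 - 12)*(6 - 22))) + 6864)*(8 - 20028) = (2/(-8 + 201*(92*(-16))) + 6864)*(-20020) = (2/(-8 + 201*(-1472)) + 6864)*(-20020) = (2/(-8 - 295872) + 6864)*(-20020) = (2/(-295880) + 6864)*(-20020) = (2*(-1/295880) + 6864)*(-20020) = (-1/147940 + 6864)*(-20020) = (1015460159/147940)*(-20020) = -78190432243/569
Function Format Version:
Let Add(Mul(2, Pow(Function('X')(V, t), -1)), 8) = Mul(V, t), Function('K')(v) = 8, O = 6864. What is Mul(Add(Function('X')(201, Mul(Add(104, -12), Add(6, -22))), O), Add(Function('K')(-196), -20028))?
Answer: Rational(-78190432243, 569) ≈ -1.3742e+8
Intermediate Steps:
Function('X')(V, t) = Mul(2, Pow(Add(-8, Mul(V, t)), -1))
Mul(Add(Function('X')(201, Mul(Add(104, -12), Add(6, -22))), O), Add(Function('K')(-196), -20028)) = Mul(Add(Mul(2, Pow(Add(-8, Mul(201, Mul(Add(104, -12), Add(6, -22)))), -1)), 6864), Add(8, -20028)) = Mul(Add(Mul(2, Pow(Add(-8, Mul(201, Mul(92, -16))), -1)), 6864), -20020) = Mul(Add(Mul(2, Pow(Add(-8, Mul(201, -1472)), -1)), 6864), -20020) = Mul(Add(Mul(2, Pow(Add(-8, -295872), -1)), 6864), -20020) = Mul(Add(Mul(2, Pow(-295880, -1)), 6864), -20020) = Mul(Add(Mul(2, Rational(-1, 295880)), 6864), -20020) = Mul(Add(Rational(-1, 147940), 6864), -20020) = Mul(Rational(1015460159, 147940), -20020) = Rational(-78190432243, 569)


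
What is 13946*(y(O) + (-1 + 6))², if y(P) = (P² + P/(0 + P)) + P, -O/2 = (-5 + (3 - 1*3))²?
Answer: 84121379456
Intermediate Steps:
O = -50 (O = -2*(-5 + (3 - 1*3))² = -2*(-5 + (3 - 3))² = -2*(-5 + 0)² = -2*(-5)² = -2*25 = -50)
y(P) = 1 + P + P² (y(P) = (P² + P/P) + P = (P² + 1) + P = (1 + P²) + P = 1 + P + P²)
13946*(y(O) + (-1 + 6))² = 13946*((1 - 50 + (-50)²) + (-1 + 6))² = 13946*((1 - 50 + 2500) + 5)² = 13946*(2451 + 5)² = 13946*2456² = 13946*6031936 = 84121379456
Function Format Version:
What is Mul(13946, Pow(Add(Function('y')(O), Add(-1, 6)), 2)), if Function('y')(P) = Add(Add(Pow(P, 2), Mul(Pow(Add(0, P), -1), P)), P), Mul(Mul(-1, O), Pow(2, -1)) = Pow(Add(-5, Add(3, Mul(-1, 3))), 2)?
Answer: 84121379456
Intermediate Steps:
O = -50 (O = Mul(-2, Pow(Add(-5, Add(3, Mul(-1, 3))), 2)) = Mul(-2, Pow(Add(-5, Add(3, -3)), 2)) = Mul(-2, Pow(Add(-5, 0), 2)) = Mul(-2, Pow(-5, 2)) = Mul(-2, 25) = -50)
Function('y')(P) = Add(1, P, Pow(P, 2)) (Function('y')(P) = Add(Add(Pow(P, 2), Mul(Pow(P, -1), P)), P) = Add(Add(Pow(P, 2), 1), P) = Add(Add(1, Pow(P, 2)), P) = Add(1, P, Pow(P, 2)))
Mul(13946, Pow(Add(Function('y')(O), Add(-1, 6)), 2)) = Mul(13946, Pow(Add(Add(1, -50, Pow(-50, 2)), Add(-1, 6)), 2)) = Mul(13946, Pow(Add(Add(1, -50, 2500), 5), 2)) = Mul(13946, Pow(Add(2451, 5), 2)) = Mul(13946, Pow(2456, 2)) = Mul(13946, 6031936) = 84121379456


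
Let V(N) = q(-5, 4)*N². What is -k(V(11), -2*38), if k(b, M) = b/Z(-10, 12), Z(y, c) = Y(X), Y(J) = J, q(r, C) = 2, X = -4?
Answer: 121/2 ≈ 60.500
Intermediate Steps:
V(N) = 2*N²
Z(y, c) = -4
k(b, M) = -b/4 (k(b, M) = b/(-4) = b*(-¼) = -b/4)
-k(V(11), -2*38) = -(-1)*2*11²/4 = -(-1)*2*121/4 = -(-1)*242/4 = -1*(-121/2) = 121/2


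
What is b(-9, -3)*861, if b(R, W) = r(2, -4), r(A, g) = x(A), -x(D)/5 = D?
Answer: -8610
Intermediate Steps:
x(D) = -5*D
r(A, g) = -5*A
b(R, W) = -10 (b(R, W) = -5*2 = -10)
b(-9, -3)*861 = -10*861 = -8610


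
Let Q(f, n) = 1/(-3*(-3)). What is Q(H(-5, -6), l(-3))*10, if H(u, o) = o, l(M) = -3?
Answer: 10/9 ≈ 1.1111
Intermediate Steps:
Q(f, n) = ⅑ (Q(f, n) = 1/9 = ⅑)
Q(H(-5, -6), l(-3))*10 = (⅑)*10 = 10/9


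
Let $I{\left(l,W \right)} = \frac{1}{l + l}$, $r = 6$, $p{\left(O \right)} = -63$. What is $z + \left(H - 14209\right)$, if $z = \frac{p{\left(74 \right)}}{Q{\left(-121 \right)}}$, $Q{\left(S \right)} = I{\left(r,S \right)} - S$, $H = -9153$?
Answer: $- \frac{33945742}{1453} \approx -23363.0$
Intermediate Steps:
$I{\left(l,W \right)} = \frac{1}{2 l}$
$Q{\left(S \right)} = \frac{1}{12} - S$ ($Q{\left(S \right)} = \frac{1}{2 \cdot 6} - S = \frac{1}{2} \cdot \frac{1}{6} - S = \frac{1}{12} - S$)
$z = - \frac{756}{1453}$ ($z = - \frac{63}{\frac{1}{12} - -121} = - \frac{63}{\frac{1}{12} + 121} = - \frac{63}{\frac{1453}{12}} = \left(-63\right) \frac{12}{1453} = - \frac{756}{1453} \approx -0.5203$)
$z + \left(H - 14209\right) = - \frac{756}{1453} - 23362 = - \frac{33945742}{1453}$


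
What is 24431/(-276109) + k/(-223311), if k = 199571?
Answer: -60559060280/61658176899 ≈ -0.98217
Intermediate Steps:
24431/(-276109) + k/(-223311) = 24431/(-276109) + 199571/(-223311) = 24431*(-1/276109) + 199571*(-1/223311) = -24431/276109 - 199571/223311 = -60559060280/61658176899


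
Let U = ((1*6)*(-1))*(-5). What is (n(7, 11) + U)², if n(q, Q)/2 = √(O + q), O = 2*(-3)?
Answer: 1024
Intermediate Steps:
O = -6
n(q, Q) = 2*√(-6 + q)
U = 30 (U = (6*(-1))*(-5) = -6*(-5) = 30)
(n(7, 11) + U)² = (2*√(-6 + 7) + 30)² = (2*√1 + 30)² = (2*1 + 30)² = (2 + 30)² = 32² = 1024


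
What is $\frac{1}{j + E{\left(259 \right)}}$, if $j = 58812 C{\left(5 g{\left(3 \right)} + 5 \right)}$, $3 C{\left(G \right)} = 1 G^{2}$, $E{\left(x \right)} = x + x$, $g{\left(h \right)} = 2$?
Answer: $\frac{1}{4411418} \approx 2.2668 \cdot 10^{-7}$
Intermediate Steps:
$E{\left(x \right)} = 2 x$
$C{\left(G \right)} = \frac{G^{2}}{3}$ ($C{\left(G \right)} = \frac{1 G^{2}}{3} = \frac{G^{2}}{3}$)
$j = 4410900$ ($j = 58812 \frac{\left(5 \cdot 2 + 5\right)^{2}}{3} = 58812 \frac{\left(10 + 5\right)^{2}}{3} = 58812 \frac{15^{2}}{3} = 58812 \cdot \frac{1}{3} \cdot 225 = 58812 \cdot 75 = 4410900$)
$\frac{1}{j + E{\left(259 \right)}} = \frac{1}{4410900 + 2 \cdot 259} = \frac{1}{4410900 + 518} = \frac{1}{4411418}$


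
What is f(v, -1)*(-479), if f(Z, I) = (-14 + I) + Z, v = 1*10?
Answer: 2395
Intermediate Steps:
v = 10
f(Z, I) = -14 + I + Z
f(v, -1)*(-479) = (-14 - 1 + 10)*(-479) = -5*(-479) = 2395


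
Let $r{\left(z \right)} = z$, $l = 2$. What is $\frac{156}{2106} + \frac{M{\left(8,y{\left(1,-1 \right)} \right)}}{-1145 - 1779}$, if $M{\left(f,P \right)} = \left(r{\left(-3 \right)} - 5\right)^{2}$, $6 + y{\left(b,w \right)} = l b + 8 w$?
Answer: $\frac{1030}{19737} \approx 0.052186$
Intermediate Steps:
$y{\left(b,w \right)} = -6 + 2 b + 8 w$ ($y{\left(b,w \right)} = -6 + \left(2 b + 8 w\right) = -6 + 2 b + 8 w$)
$M{\left(f,P \right)} = 64$ ($M{\left(f,P \right)} = \left(-3 - 5\right)^{2} = \left(-8\right)^{2} = 64$)
$\frac{156}{2106} + \frac{M{\left(8,y{\left(1,-1 \right)} \right)}}{-1145 - 1779} = \frac{156}{2106} + \frac{64}{-1145 - 1779} = 156 \cdot \frac{1}{2106} + \frac{64}{-2924} = \frac{2}{27} + 64 \left(- \frac{1}{2924}\right) = \frac{2}{27} - \frac{16}{731} = \frac{1030}{19737}$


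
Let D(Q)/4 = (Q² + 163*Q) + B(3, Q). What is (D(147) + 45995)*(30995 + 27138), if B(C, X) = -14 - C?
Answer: 13266357531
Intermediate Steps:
D(Q) = -68 + 4*Q² + 652*Q (D(Q) = 4*((Q² + 163*Q) + (-14 - 1*3)) = 4*((Q² + 163*Q) + (-14 - 3)) = 4*((Q² + 163*Q) - 17) = 4*(-17 + Q² + 163*Q) = -68 + 4*Q² + 652*Q)
(D(147) + 45995)*(30995 + 27138) = ((-68 + 4*147² + 652*147) + 45995)*(30995 + 27138) = ((-68 + 4*21609 + 95844) + 45995)*58133 = ((-68 + 86436 + 95844) + 45995)*58133 = (182212 + 45995)*58133 = 228207*58133 = 13266357531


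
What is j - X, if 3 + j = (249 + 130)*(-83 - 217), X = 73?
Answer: -113776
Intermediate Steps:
j = -113703 (j = -3 + (249 + 130)*(-83 - 217) = -3 + 379*(-300) = -3 - 113700 = -113703)
j - X = -113703 - 1*73 = -113703 - 73 = -113776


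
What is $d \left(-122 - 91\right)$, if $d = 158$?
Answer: $-33654$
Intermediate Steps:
$d \left(-122 - 91\right) = 158 \left(-122 - 91\right) = 158 \left(-213\right) = -33654$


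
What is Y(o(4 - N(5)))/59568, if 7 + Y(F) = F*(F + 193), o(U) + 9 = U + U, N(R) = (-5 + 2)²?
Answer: -3313/59568 ≈ -0.055617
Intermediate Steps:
N(R) = 9 (N(R) = (-3)² = 9)
o(U) = -9 + 2*U (o(U) = -9 + (U + U) = -9 + 2*U)
Y(F) = -7 + F*(193 + F) (Y(F) = -7 + F*(F + 193) = -7 + F*(193 + F))
Y(o(4 - N(5)))/59568 = (-7 + (-9 + 2*(4 - 1*9))² + 193*(-9 + 2*(4 - 1*9)))/59568 = (-7 + (-9 + 2*(4 - 9))² + 193*(-9 + 2*(4 - 9)))*(1/59568) = (-7 + (-9 + 2*(-5))² + 193*(-9 + 2*(-5)))*(1/59568) = (-7 + (-9 - 10)² + 193*(-9 - 10))*(1/59568) = (-7 + (-19)² + 193*(-19))*(1/59568) = (-7 + 361 - 3667)*(1/59568) = -3313*1/59568 = -3313/59568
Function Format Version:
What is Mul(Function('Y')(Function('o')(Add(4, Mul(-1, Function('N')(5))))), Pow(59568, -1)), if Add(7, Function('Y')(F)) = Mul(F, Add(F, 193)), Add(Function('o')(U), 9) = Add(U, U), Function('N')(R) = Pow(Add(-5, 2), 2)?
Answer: Rational(-3313, 59568) ≈ -0.055617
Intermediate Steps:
Function('N')(R) = 9 (Function('N')(R) = Pow(-3, 2) = 9)
Function('o')(U) = Add(-9, Mul(2, U)) (Function('o')(U) = Add(-9, Add(U, U)) = Add(-9, Mul(2, U)))
Function('Y')(F) = Add(-7, Mul(F, Add(193, F))) (Function('Y')(F) = Add(-7, Mul(F, Add(F, 193))) = Add(-7, Mul(F, Add(193, F))))
Mul(Function('Y')(Function('o')(Add(4, Mul(-1, Function('N')(5))))), Pow(59568, -1)) = Mul(Add(-7, Pow(Add(-9, Mul(2, Add(4, Mul(-1, 9)))), 2), Mul(193, Add(-9, Mul(2, Add(4, Mul(-1, 9)))))), Pow(59568, -1)) = Mul(Add(-7, Pow(Add(-9, Mul(2, Add(4, -9))), 2), Mul(193, Add(-9, Mul(2, Add(4, -9))))), Rational(1, 59568)) = Mul(Add(-7, Pow(Add(-9, Mul(2, -5)), 2), Mul(193, Add(-9, Mul(2, -5)))), Rational(1, 59568)) = Mul(Add(-7, Pow(Add(-9, -10), 2), Mul(193, Add(-9, -10))), Rational(1, 59568)) = Mul(Add(-7, Pow(-19, 2), Mul(193, -19)), Rational(1, 59568)) = Mul(Add(-7, 361, -3667), Rational(1, 59568)) = Mul(-3313, Rational(1, 59568)) = Rational(-3313, 59568)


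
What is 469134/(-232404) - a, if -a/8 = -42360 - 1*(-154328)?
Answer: 34695669907/38734 ≈ 8.9574e+5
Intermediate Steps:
a = -895744 (a = -8*(-42360 - 1*(-154328)) = -8*(-42360 + 154328) = -8*111968 = -895744)
469134/(-232404) - a = 469134/(-232404) - 1*(-895744) = 469134*(-1/232404) + 895744 = -78189/38734 + 895744 = 34695669907/38734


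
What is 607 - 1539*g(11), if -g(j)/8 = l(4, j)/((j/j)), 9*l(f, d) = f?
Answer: 6079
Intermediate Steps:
l(f, d) = f/9
g(j) = -32/9 (g(j) = -8*(⅑)*4/(j/j) = -32/(9*1) = -32/9)
607 - 1539*g(11) = 607 - 1539*(-32/9) = 607 + 5472 = 6079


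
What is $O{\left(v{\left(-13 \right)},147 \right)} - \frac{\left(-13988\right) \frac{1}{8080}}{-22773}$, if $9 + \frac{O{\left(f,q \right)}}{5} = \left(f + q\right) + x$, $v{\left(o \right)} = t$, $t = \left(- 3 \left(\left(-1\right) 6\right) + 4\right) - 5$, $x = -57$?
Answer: $\frac{22540711903}{46001460} \approx 490.0$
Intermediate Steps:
$t = 17$ ($t = \left(\left(-3\right) \left(-6\right) + 4\right) - 5 = \left(18 + 4\right) - 5 = 22 - 5 = 17$)
$v{\left(o \right)} = 17$
$O{\left(f,q \right)} = -330 + 5 f + 5 q$ ($O{\left(f,q \right)} = -45 + 5 \left(\left(f + q\right) - 57\right) = -45 + 5 \left(-57 + f + q\right) = -45 + \left(-285 + 5 f + 5 q\right) = -330 + 5 f + 5 q$)
$O{\left(v{\left(-13 \right)},147 \right)} - \frac{\left(-13988\right) \frac{1}{8080}}{-22773} = \left(-330 + 5 \cdot 17 + 5 \cdot 147\right) - \frac{\left(-13988\right) \frac{1}{8080}}{-22773} = \left(-330 + 85 + 735\right) - \left(-13988\right) \frac{1}{8080} \left(- \frac{1}{22773}\right) = 490 - \left(- \frac{3497}{2020}\right) \left(- \frac{1}{22773}\right) = 490 - \frac{3497}{46001460} = \frac{22540711903}{46001460}$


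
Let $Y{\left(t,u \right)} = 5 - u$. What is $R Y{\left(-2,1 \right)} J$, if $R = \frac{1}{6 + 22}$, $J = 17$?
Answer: $\frac{17}{7} \approx 2.4286$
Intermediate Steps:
$R = \frac{1}{28} \approx 0.035714$
$R Y{\left(-2,1 \right)} J = \frac{5 - 1}{28} \cdot 17 = \frac{1}{28} \cdot 4 \cdot 17 = \frac{1}{7} \cdot 17 = \frac{17}{7}$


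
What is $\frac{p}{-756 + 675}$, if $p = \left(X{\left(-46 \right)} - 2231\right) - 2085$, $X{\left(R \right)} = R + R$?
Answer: $\frac{4408}{81} \approx 54.42$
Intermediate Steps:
$X{\left(R \right)} = 2 R$
$p = -4408$ ($p = \left(2 \left(-46\right) - 2231\right) - 2085 = \left(-92 - 2231\right) - 2085 = -2323 - 2085 = -4408$)
$\frac{p}{-756 + 675} = - \frac{4408}{-756 + 675} = - \frac{4408}{-81} = \left(-4408\right) \left(- \frac{1}{81}\right) = \frac{4408}{81}$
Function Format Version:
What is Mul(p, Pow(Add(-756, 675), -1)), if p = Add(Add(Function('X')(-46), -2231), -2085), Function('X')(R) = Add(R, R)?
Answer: Rational(4408, 81) ≈ 54.420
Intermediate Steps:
Function('X')(R) = Mul(2, R)
p = -4408 (p = Add(Add(Mul(2, -46), -2231), -2085) = Add(Add(-92, -2231), -2085) = Add(-2323, -2085) = -4408)
Mul(p, Pow(Add(-756, 675), -1)) = Mul(-4408, Pow(Add(-756, 675), -1)) = Mul(-4408, Pow(-81, -1)) = Mul(-4408, Rational(-1, 81)) = Rational(4408, 81)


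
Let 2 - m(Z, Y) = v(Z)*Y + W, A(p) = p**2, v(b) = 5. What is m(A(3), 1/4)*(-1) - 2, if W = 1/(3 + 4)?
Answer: -73/28 ≈ -2.6071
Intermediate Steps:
W = 1/7 ≈ 0.14286
m(Z, Y) = 13/7 - 5*Y (m(Z, Y) = 2 - (5*Y + 1/7) = 2 - (1/7 + 5*Y) = 2 + (-1/7 - 5*Y) = 13/7 - 5*Y)
m(A(3), 1/4)*(-1) - 2 = (13/7 - 5/4)*(-1) - 2 = (17/28)*(-1) - 2 = -17/28 - 2 = -73/28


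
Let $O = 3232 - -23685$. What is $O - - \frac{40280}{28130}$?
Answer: $\frac{75721549}{2813} \approx 26918.0$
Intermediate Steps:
$O = 26917$ ($O = 3232 + 23685 = 26917$)
$O - - \frac{40280}{28130} = 26917 - - \frac{40280}{28130} = 26917 - \left(-40280\right) \frac{1}{28130} = 26917 - - \frac{4028}{2813} = 26917 + \frac{4028}{2813} = \frac{75721549}{2813}$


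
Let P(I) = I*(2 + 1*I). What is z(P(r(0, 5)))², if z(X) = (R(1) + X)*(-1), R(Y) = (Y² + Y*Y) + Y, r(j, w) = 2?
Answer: 121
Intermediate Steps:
R(Y) = Y + 2*Y² (R(Y) = (Y² + Y²) + Y = 2*Y² + Y = Y + 2*Y²)
P(I) = I*(2 + I)
z(X) = -3 - X (z(X) = (1*(1 + 2*1) + X)*(-1) = (1*(1 + 2) + X)*(-1) = (1*3 + X)*(-1) = (3 + X)*(-1) = -3 - X)
z(P(r(0, 5)))² = (-3 - 2*(2 + 2))² = (-3 - 2*4)² = (-3 - 1*8)² = (-3 - 8)² = (-11)² = 121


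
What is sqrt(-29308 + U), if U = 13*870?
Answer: I*sqrt(17998) ≈ 134.16*I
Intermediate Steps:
U = 11310
sqrt(-29308 + U) = sqrt(-29308 + 11310) = sqrt(-17998) = I*sqrt(17998)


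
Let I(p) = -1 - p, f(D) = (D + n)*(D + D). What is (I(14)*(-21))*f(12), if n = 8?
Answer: 151200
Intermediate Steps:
f(D) = 2*D*(8 + D) (f(D) = (D + 8)*(D + D) = (8 + D)*(2*D) = 2*D*(8 + D))
(I(14)*(-21))*f(12) = ((-1 - 1*14)*(-21))*(2*12*(8 + 12)) = ((-1 - 14)*(-21))*(2*12*20) = -15*(-21)*480 = 315*480 = 151200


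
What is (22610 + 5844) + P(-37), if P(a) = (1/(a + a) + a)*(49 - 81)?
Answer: 1096622/37 ≈ 29638.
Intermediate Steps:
P(a) = -32*a - 16/a (P(a) = (1/(2*a) + a)*(-32) = (a + 1/(2*a))*(-32) = -32*a - 16/a)
(22610 + 5844) + P(-37) = (22610 + 5844) + (-32*(-37) - 16/(-37)) = 28454 + (1184 - 16*(-1/37)) = 28454 + (1184 + 16/37) = 28454 + 43824/37 = 1096622/37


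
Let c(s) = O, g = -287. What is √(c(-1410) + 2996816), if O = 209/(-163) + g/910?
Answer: √1345617915392530/21190 ≈ 1731.1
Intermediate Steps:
O = -33853/21190 (O = 209/(-163) - 287/910 = 209*(-1/163) - 287*1/910 = -209/163 - 41/130 = -33853/21190 ≈ -1.5976)
c(s) = -33853/21190
√(c(-1410) + 2996816) = √(-33853/21190 + 2996816) = √(63502497187/21190) = √1345617915392530/21190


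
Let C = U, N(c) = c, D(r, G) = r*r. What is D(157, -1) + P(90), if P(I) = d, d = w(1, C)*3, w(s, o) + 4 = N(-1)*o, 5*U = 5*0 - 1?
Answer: 123188/5 ≈ 24638.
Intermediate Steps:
D(r, G) = r**2
U = -1/5 (U = (5*0 - 1)/5 = (0 - 1)/5 = (1/5)*(-1) = -1/5 ≈ -0.20000)
C = -1/5 ≈ -0.20000
w(s, o) = -4 - o
d = -57/5 (d = (-4 - 1*(-1/5))*3 = (-4 + 1/5)*3 = -19/5*3 = -57/5 ≈ -11.400)
P(I) = -57/5
D(157, -1) + P(90) = 157**2 - 57/5 = 24649 - 57/5 = 123188/5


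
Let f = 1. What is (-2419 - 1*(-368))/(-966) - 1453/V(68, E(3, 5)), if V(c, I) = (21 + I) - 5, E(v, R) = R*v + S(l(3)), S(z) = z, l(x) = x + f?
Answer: -190259/4830 ≈ -39.391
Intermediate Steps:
l(x) = 1 + x (l(x) = x + 1 = 1 + x)
E(v, R) = 4 + R*v (E(v, R) = R*v + (1 + 3) = R*v + 4 = 4 + R*v)
V(c, I) = 16 + I
(-2419 - 1*(-368))/(-966) - 1453/V(68, E(3, 5)) = (-2419 - 1*(-368))/(-966) - 1453/(16 + (4 + 5*3)) = (-2419 + 368)*(-1/966) - 1453/(16 + (4 + 15)) = -2051*(-1/966) - 1453/(16 + 19) = 293/138 - 1453/35 = -190259/4830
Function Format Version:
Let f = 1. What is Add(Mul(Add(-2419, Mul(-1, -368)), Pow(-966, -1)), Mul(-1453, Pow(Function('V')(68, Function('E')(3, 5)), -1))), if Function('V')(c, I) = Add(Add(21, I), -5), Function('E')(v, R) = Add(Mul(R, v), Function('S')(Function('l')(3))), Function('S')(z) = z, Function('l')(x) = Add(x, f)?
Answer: Rational(-190259, 4830) ≈ -39.391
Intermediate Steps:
Function('l')(x) = Add(1, x) (Function('l')(x) = Add(x, 1) = Add(1, x))
Function('E')(v, R) = Add(4, Mul(R, v)) (Function('E')(v, R) = Add(Mul(R, v), Add(1, 3)) = Add(Mul(R, v), 4) = Add(4, Mul(R, v)))
Function('V')(c, I) = Add(16, I)
Add(Mul(Add(-2419, Mul(-1, -368)), Pow(-966, -1)), Mul(-1453, Pow(Function('V')(68, Function('E')(3, 5)), -1))) = Add(Mul(Add(-2419, Mul(-1, -368)), Pow(-966, -1)), Mul(-1453, Pow(Add(16, Add(4, Mul(5, 3))), -1))) = Add(Mul(Add(-2419, 368), Rational(-1, 966)), Mul(-1453, Pow(Add(16, Add(4, 15)), -1))) = Add(Mul(-2051, Rational(-1, 966)), Mul(-1453, Pow(Add(16, 19), -1))) = Add(Rational(293, 138), Mul(-1453, Pow(35, -1))) = Add(Rational(293, 138), Mul(-1453, Rational(1, 35))) = Add(Rational(293, 138), Rational(-1453, 35)) = Rational(-190259, 4830)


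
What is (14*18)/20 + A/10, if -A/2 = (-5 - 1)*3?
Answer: 81/5 ≈ 16.200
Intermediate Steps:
A = 36 (A = -2*(-5 - 1)*3 = -(-12)*3 = -2*(-18) = 36)
(14*18)/20 + A/10 = (14*18)/20 + 36/10 = 252*(1/20) + 36*(⅒) = 63/5 + 18/5 = 81/5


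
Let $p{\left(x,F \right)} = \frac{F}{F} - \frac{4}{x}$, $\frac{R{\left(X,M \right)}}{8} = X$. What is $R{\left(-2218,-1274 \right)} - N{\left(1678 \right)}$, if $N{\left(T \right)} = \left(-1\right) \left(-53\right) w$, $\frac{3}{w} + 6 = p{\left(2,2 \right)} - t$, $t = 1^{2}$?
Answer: $- \frac{141793}{8} \approx -17724.0$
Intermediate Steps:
$R{\left(X,M \right)} = 8 X$
$p{\left(x,F \right)} = 1 - \frac{4}{x}$
$t = 1$
$w = - \frac{3}{8}$ ($w = \frac{3}{-6 + \left(\frac{-4 + 2}{2} - 1\right)} = \frac{3}{-6 + \left(\frac{1}{2} \left(-2\right) - 1\right)} = \frac{3}{-6 - 2} = \frac{3}{-8} = 3 \left(- \frac{1}{8}\right) = - \frac{3}{8} \approx -0.375$)
$N{\left(T \right)} = - \frac{159}{8}$ ($N{\left(T \right)} = \left(-1\right) \left(-53\right) \left(- \frac{3}{8}\right) = 53 \left(- \frac{3}{8}\right) = - \frac{159}{8}$)
$R{\left(-2218,-1274 \right)} - N{\left(1678 \right)} = 8 \left(-2218\right) - - \frac{159}{8} = -17744 + \frac{159}{8} = - \frac{141793}{8}$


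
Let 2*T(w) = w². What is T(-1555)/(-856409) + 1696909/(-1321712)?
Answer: -3051214469181/1131926052208 ≈ -2.6956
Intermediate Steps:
T(w) = w²/2
T(-1555)/(-856409) + 1696909/(-1321712) = ((½)*(-1555)²)/(-856409) + 1696909/(-1321712) = ((½)*2418025)*(-1/856409) + 1696909*(-1/1321712) = (2418025/2)*(-1/856409) - 1696909/1321712 = -2418025/1712818 - 1696909/1321712 = -3051214469181/1131926052208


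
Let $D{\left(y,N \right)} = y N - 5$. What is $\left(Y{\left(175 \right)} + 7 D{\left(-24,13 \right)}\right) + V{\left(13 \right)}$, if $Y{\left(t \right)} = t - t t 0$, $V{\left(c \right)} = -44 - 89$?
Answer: $-2177$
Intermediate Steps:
$V{\left(c \right)} = -133$
$D{\left(y,N \right)} = -5 + N y$ ($D{\left(y,N \right)} = N y - 5 = -5 + N y$)
$Y{\left(t \right)} = t$ ($Y{\left(t \right)} = t - t^{2} \cdot 0 = t - 0 = t + 0 = t$)
$\left(Y{\left(175 \right)} + 7 D{\left(-24,13 \right)}\right) + V{\left(13 \right)} = \left(175 + 7 \left(-5 + 13 \left(-24\right)\right)\right) - 133 = \left(175 + 7 \left(-5 - 312\right)\right) - 133 = \left(175 + 7 \left(-317\right)\right) - 133 = \left(175 - 2219\right) - 133 = -2044 - 133 = -2177$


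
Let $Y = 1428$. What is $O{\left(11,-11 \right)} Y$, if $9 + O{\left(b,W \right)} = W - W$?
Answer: $-12852$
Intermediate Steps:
$O{\left(b,W \right)} = -9$ ($O{\left(b,W \right)} = -9 + \left(W - W\right) = -9 + 0 = -9$)
$O{\left(11,-11 \right)} Y = \left(-9\right) 1428 = -12852$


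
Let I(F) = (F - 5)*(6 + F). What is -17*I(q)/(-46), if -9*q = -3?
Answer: -2261/207 ≈ -10.923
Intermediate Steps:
q = ⅓ (q = -⅑*(-3) = ⅓ ≈ 0.33333)
I(F) = (-5 + F)*(6 + F)
-17*I(q)/(-46) = -17*(-30 + ⅓ + (⅓)²)/(-46) = -17*(-30 + ⅓ + ⅑)*(-1/46) = -17*(-266/9)*(-1/46) = (4522/9)*(-1/46) = -2261/207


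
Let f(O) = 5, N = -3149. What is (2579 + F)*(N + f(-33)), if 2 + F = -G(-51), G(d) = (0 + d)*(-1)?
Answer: -7941744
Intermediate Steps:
G(d) = -d (G(d) = d*(-1) = -d)
F = -53 (F = -2 - (-1)*(-51) = -2 - 1*51 = -2 - 51 = -53)
(2579 + F)*(N + f(-33)) = (2579 - 53)*(-3149 + 5) = 2526*(-3144) = -7941744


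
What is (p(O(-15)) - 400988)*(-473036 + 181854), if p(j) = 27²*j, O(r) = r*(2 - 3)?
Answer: 113576412646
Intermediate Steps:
O(r) = -r (O(r) = r*(-1) = -r)
p(j) = 729*j
(p(O(-15)) - 400988)*(-473036 + 181854) = (729*(-1*(-15)) - 400988)*(-473036 + 181854) = (729*15 - 400988)*(-291182) = (10935 - 400988)*(-291182) = -390053*(-291182) = 113576412646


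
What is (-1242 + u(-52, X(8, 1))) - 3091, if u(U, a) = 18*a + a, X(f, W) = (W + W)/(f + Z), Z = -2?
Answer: -12980/3 ≈ -4326.7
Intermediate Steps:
X(f, W) = 2*W/(-2 + f) (X(f, W) = (W + W)/(f - 2) = (2*W)/(-2 + f) = 2*W/(-2 + f))
u(U, a) = 19*a
(-1242 + u(-52, X(8, 1))) - 3091 = (-1242 + 19*(2*1/(-2 + 8))) - 3091 = (-1242 + 19*(2*1/6)) - 3091 = (-1242 + 19*(2*1*(1/6))) - 3091 = (-1242 + 19*(1/3)) - 3091 = (-1242 + 19/3) - 3091 = -3707/3 - 3091 = -12980/3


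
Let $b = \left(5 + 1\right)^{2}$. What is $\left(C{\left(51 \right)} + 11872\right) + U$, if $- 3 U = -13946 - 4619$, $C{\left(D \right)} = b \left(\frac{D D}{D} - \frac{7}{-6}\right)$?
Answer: $\frac{59815}{3} \approx 19938.0$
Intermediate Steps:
$b = 36$ ($b = 6^{2} = 36$)
$C{\left(D \right)} = 42 + 36 D$ ($C{\left(D \right)} = 36 \left(\frac{D D}{D} - \frac{7}{-6}\right) = 36 \left(\frac{D^{2}}{D} - - \frac{7}{6}\right) = 36 \left(D + \frac{7}{6}\right) = 36 \left(\frac{7}{6} + D\right) = 42 + 36 D$)
$U = \frac{18565}{3}$ ($U = - \frac{-13946 - 4619}{3} = \left(- \frac{1}{3}\right) \left(-18565\right) = \frac{18565}{3} \approx 6188.3$)
$\left(C{\left(51 \right)} + 11872\right) + U = \left(\left(42 + 36 \cdot 51\right) + 11872\right) + \frac{18565}{3} = \left(\left(42 + 1836\right) + 11872\right) + \frac{18565}{3} = \left(1878 + 11872\right) + \frac{18565}{3} = 13750 + \frac{18565}{3} = \frac{59815}{3}$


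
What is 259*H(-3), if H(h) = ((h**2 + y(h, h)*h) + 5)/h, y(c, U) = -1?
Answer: -4403/3 ≈ -1467.7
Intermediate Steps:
H(h) = (5 + h**2 - h)/h (H(h) = ((h**2 - h) + 5)/h = (5 + h**2 - h)/h)
259*H(-3) = 259*(-1 - 3 + 5/(-3)) = 259*(-1 - 3 + 5*(-1/3)) = 259*(-1 - 3 - 5/3) = 259*(-17/3) = -4403/3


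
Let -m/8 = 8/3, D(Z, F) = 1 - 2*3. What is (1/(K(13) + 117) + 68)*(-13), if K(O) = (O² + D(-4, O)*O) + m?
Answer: -529555/599 ≈ -884.07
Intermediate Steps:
D(Z, F) = -5 (D(Z, F) = 1 - 6 = -5)
m = -64/3 ≈ -21.333
K(O) = -64/3 + O² - 5*O (K(O) = (O² - 5*O) - 64/3 = -64/3 + O² - 5*O)
(1/(K(13) + 117) + 68)*(-13) = (1/((-64/3 + 13² - 5*13) + 117) + 68)*(-13) = (1/((-64/3 + 169 - 65) + 117) + 68)*(-13) = (1/(248/3 + 117) + 68)*(-13) = (1/(599/3) + 68)*(-13) = (3/599 + 68)*(-13) = (40735/599)*(-13) = -529555/599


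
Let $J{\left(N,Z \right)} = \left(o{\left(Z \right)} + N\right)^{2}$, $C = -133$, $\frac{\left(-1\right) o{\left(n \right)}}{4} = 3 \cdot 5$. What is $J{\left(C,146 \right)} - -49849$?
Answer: $87098$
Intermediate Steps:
$o{\left(n \right)} = -60$ ($o{\left(n \right)} = - 4 \cdot 3 \cdot 5 = \left(-4\right) 15 = -60$)
$J{\left(N,Z \right)} = \left(-60 + N\right)^{2}$
$J{\left(C,146 \right)} - -49849 = \left(-60 - 133\right)^{2} - -49849 = \left(-193\right)^{2} + 49849 = 37249 + 49849 = 87098$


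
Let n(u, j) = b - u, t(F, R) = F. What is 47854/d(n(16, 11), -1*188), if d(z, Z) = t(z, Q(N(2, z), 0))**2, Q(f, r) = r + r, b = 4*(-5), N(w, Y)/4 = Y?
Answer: 23927/648 ≈ 36.924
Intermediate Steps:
N(w, Y) = 4*Y
b = -20
Q(f, r) = 2*r
n(u, j) = -20 - u
d(z, Z) = z**2
47854/d(n(16, 11), -1*188) = 47854/((-20 - 1*16)**2) = 47854/((-20 - 16)**2) = 47854/((-36)**2) = 47854/1296 = 47854*(1/1296) = 23927/648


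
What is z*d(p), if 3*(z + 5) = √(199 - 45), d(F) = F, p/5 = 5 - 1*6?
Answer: 25 - 5*√154/3 ≈ 4.3172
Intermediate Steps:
p = -5 (p = 5*(5 - 1*6) = 5*(5 - 6) = 5*(-1) = -5)
z = -5 + √154/3 (z = -5 + √(199 - 45)/3 = -5 + √154/3 ≈ -0.86344)
z*d(p) = (-5 + √154/3)*(-5) = 25 - 5*√154/3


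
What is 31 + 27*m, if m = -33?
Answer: -860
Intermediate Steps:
31 + 27*m = 31 + 27*(-33) = 31 - 891 = -860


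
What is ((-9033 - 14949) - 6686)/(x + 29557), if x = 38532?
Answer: -30668/68089 ≈ -0.45041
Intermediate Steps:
((-9033 - 14949) - 6686)/(x + 29557) = ((-9033 - 14949) - 6686)/(38532 + 29557) = (-23982 - 6686)/68089 = -30668*1/68089 = -30668/68089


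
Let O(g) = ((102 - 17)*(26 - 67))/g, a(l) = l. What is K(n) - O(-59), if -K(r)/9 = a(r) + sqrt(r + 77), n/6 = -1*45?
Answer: 139885/59 - 9*I*sqrt(193) ≈ 2370.9 - 125.03*I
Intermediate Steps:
n = -270 (n = 6*(-1*45) = 6*(-45) = -270)
O(g) = -3485/g (O(g) = (85*(-41))/g = -3485/g)
K(r) = -9*r - 9*sqrt(77 + r) (K(r) = -9*(r + sqrt(r + 77)) = -9*(r + sqrt(77 + r)) = -9*r - 9*sqrt(77 + r))
K(n) - O(-59) = (-9*(-270) - 9*sqrt(77 - 270)) - (-3485)/(-59) = (2430 - 9*I*sqrt(193)) - (-3485)*(-1)/59 = (2430 - 9*I*sqrt(193)) - 1*3485/59 = (2430 - 9*I*sqrt(193)) - 3485/59 = 139885/59 - 9*I*sqrt(193)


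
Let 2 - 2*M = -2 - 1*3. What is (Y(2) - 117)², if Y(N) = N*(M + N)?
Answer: 11236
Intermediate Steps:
M = 7/2 (M = 1 - (-2 - 1*3)/2 = 1 - (-2 - 3)/2 = 1 - ½*(-5) = 1 + 5/2 = 7/2 ≈ 3.5000)
Y(N) = N*(7/2 + N)
(Y(2) - 117)² = ((½)*2*(7 + 2*2) - 117)² = ((½)*2*(7 + 4) - 117)² = ((½)*2*11 - 117)² = (11 - 117)² = (-106)² = 11236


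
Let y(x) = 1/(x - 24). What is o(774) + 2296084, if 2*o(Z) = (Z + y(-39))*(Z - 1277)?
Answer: 264779801/126 ≈ 2.1014e+6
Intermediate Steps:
y(x) = 1/(-24 + x)
o(Z) = (-1277 + Z)*(-1/63 + Z)/2 (o(Z) = ((Z + 1/(-24 - 39))*(Z - 1277))/2 = ((Z + 1/(-63))*(-1277 + Z))/2 = ((Z - 1/63)*(-1277 + Z))/2 = ((-1/63 + Z)*(-1277 + Z))/2 = ((-1277 + Z)*(-1/63 + Z))/2 = (-1277 + Z)*(-1/63 + Z)/2)
o(774) + 2296084 = (1277/126 + (½)*774² - 40226/63*774) + 2296084 = (1277/126 + (½)*599076 - 3459436/7) + 2296084 = (1277/126 + 299538 - 3459436/7) + 2296084 = -24526783/126 + 2296084 = 264779801/126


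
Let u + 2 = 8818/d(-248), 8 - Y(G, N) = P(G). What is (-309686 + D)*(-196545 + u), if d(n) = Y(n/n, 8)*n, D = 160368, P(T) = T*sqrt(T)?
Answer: 12737363318095/434 ≈ 2.9349e+10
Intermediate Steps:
P(T) = T**(3/2)
Y(G, N) = 8 - G**(3/2)
d(n) = 7*n (d(n) = (8 - (n/n)**(3/2))*n = (8 - 1**(3/2))*n = (8 - 1*1)*n = (8 - 1)*n = 7*n)
u = -6145/868 (u = -2 + 8818/((7*(-248))) = -2 + 8818/(-1736) = -2 + 8818*(-1/1736) = -2 - 4409/868 = -6145/868 ≈ -7.0795)
(-309686 + D)*(-196545 + u) = (-309686 + 160368)*(-196545 - 6145/868) = -149318*(-170607205/868) = 12737363318095/434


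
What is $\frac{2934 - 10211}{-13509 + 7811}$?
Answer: $\frac{7277}{5698} \approx 1.2771$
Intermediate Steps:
$\frac{2934 - 10211}{-13509 + 7811} = - \frac{7277}{-5698} = \left(-7277\right) \left(- \frac{1}{5698}\right) = \frac{7277}{5698}$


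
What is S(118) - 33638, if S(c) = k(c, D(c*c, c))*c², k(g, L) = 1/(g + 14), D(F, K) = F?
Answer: -1106573/33 ≈ -33533.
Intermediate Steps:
k(g, L) = 1/(14 + g)
S(c) = c²/(14 + c)
S(118) - 33638 = 118²/(14 + 118) - 33638 = 13924/132 - 33638 = 13924*(1/132) - 33638 = 3481/33 - 33638 = -1106573/33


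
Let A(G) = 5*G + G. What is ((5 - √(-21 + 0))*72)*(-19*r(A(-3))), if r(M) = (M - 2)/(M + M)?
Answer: -3800 + 760*I*√21 ≈ -3800.0 + 3482.8*I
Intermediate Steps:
A(G) = 6*G
r(M) = (-2 + M)/(2*M) (r(M) = (-2 + M)/((2*M)) = (-2 + M)*(1/(2*M)) = (-2 + M)/(2*M))
((5 - √(-21 + 0))*72)*(-19*r(A(-3))) = ((5 - √(-21 + 0))*72)*(-19*(-2 + 6*(-3))/(2*(6*(-3)))) = ((5 - √(-21))*72)*(-19*(-2 - 18)/(2*(-18))) = ((5 - I*√21)*72)*(-19*(-1)*(-20)/(2*18)) = ((5 - I*√21)*72)*(-19*5/9) = (360 - 72*I*√21)*(-95/9) = -3800 + 760*I*√21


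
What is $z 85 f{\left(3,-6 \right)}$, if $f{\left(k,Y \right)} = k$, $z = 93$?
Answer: $23715$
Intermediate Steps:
$z 85 f{\left(3,-6 \right)} = 93 \cdot 85 \cdot 3 = 7905 \cdot 3 = 23715$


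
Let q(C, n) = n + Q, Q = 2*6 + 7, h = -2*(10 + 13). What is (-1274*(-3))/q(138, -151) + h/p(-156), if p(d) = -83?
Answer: -51859/1826 ≈ -28.400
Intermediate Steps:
h = -46 (h = -2*23 = -46)
Q = 19 (Q = 12 + 7 = 19)
q(C, n) = 19 + n (q(C, n) = n + 19 = 19 + n)
(-1274*(-3))/q(138, -151) + h/p(-156) = (-1274*(-3))/(19 - 151) - 46/(-83) = 3822/(-132) - 46*(-1/83) = 3822*(-1/132) + 46/83 = -637/22 + 46/83 = -51859/1826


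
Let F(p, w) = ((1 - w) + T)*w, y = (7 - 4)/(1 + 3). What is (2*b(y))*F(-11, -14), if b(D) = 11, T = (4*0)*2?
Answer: -4620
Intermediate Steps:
T = 0 (T = 0*2 = 0)
y = ¾ (y = 3/4 = 3*(¼) = ¾ ≈ 0.75000)
F(p, w) = w*(1 - w) (F(p, w) = ((1 - w) + 0)*w = (1 - w)*w = w*(1 - w))
(2*b(y))*F(-11, -14) = (2*11)*(-14*(1 - 1*(-14))) = 22*(-14*(1 + 14)) = 22*(-14*15) = 22*(-210) = -4620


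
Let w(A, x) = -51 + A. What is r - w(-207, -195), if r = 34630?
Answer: 34888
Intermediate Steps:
r - w(-207, -195) = 34630 - (-51 - 207) = 34630 - 1*(-258) = 34630 + 258 = 34888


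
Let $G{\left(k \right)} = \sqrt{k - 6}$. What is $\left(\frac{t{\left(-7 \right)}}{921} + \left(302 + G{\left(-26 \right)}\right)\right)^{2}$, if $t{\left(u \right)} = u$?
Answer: $\frac{77331934513}{848241} + \frac{2225080 i \sqrt{2}}{921} \approx 91167.0 + 3416.7 i$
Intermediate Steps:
$G{\left(k \right)} = \sqrt{-6 + k}$
$\left(\frac{t{\left(-7 \right)}}{921} + \left(302 + G{\left(-26 \right)}\right)\right)^{2} = \left(- \frac{7}{921} + \left(302 + \sqrt{-6 - 26}\right)\right)^{2} = \left(\left(-7\right) \frac{1}{921} + \left(302 + \sqrt{-32}\right)\right)^{2} = \left(- \frac{7}{921} + \left(302 + 4 i \sqrt{2}\right)\right)^{2} = \left(\frac{278135}{921} + 4 i \sqrt{2}\right)^{2}$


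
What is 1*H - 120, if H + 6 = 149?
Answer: 23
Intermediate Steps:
H = 143 (H = -6 + 149 = 143)
1*H - 120 = 1*143 - 120 = 143 - 120 = 23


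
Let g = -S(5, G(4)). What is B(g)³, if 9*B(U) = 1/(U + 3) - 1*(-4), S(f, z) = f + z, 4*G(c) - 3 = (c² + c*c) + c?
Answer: 6229504/75686967 ≈ 0.082306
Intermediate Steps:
G(c) = ¾ + c²/2 + c/4 (G(c) = ¾ + ((c² + c*c) + c)/4 = ¾ + ((c² + c²) + c)/4 = ¾ + (2*c² + c)/4 = ¾ + (c + 2*c²)/4 = ¾ + (c²/2 + c/4) = ¾ + c²/2 + c/4)
g = -59/4 (g = -(5 + (¾ + (½)*4² + (¼)*4)) = -(5 + (¾ + (½)*16 + 1)) = -(5 + (¾ + 8 + 1)) = -(5 + 39/4) = -1*59/4 = -59/4 ≈ -14.750)
B(U) = 4/9 + 1/(9*(3 + U)) (B(U) = (1/(U + 3) - 1*(-4))/9 = (1/(3 + U) + 4)/9 = (4 + 1/(3 + U))/9 = 4/9 + 1/(9*(3 + U)))
B(g)³ = ((13 + 4*(-59/4))/(9*(3 - 59/4)))³ = ((13 - 59)/(9*(-47/4)))³ = ((⅑)*(-4/47)*(-46))³ = (184/423)³ = 6229504/75686967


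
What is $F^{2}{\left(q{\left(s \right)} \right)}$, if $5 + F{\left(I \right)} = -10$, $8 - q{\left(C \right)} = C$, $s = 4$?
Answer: $225$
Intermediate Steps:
$q{\left(C \right)} = 8 - C$
$F{\left(I \right)} = -15$ ($F{\left(I \right)} = -5 - 10 = -15$)
$F^{2}{\left(q{\left(s \right)} \right)} = \left(-15\right)^{2} = 225$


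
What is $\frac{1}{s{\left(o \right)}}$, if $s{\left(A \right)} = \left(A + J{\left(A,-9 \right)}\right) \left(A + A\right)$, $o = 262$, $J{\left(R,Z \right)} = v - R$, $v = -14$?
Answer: $- \frac{1}{7336} \approx -0.00013631$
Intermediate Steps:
$J{\left(R,Z \right)} = -14 - R$
$s{\left(A \right)} = - 28 A$ ($s{\left(A \right)} = \left(A - \left(14 + A\right)\right) \left(A + A\right) = - 14 \cdot 2 A = - 28 A$)
$\frac{1}{s{\left(o \right)}} = \frac{1}{\left(-28\right) 262} = \frac{1}{-7336} = - \frac{1}{7336}$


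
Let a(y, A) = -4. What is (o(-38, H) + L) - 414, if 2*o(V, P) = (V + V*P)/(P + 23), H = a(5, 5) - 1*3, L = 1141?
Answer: 5873/8 ≈ 734.13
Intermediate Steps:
H = -7 (H = -4 - 1*3 = -4 - 3 = -7)
o(V, P) = (V + P*V)/(2*(23 + P)) (o(V, P) = ((V + V*P)/(P + 23))/2 = ((V + P*V)/(23 + P))/2 = (V + P*V)/(2*(23 + P)))
(o(-38, H) + L) - 414 = ((½)*(-38)*(1 - 7)/(23 - 7) + 1141) - 414 = ((½)*(-38)*(-6)/16 + 1141) - 414 = ((½)*(-38)*(1/16)*(-6) + 1141) - 414 = (57/8 + 1141) - 414 = 9185/8 - 414 = 5873/8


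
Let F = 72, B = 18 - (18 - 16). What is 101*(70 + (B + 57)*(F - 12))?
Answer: 449450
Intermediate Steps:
B = 16 (B = 18 - 1*2 = 18 - 2 = 16)
101*(70 + (B + 57)*(F - 12)) = 101*(70 + (16 + 57)*(72 - 12)) = 101*(70 + 73*60) = 101*(70 + 4380) = 101*4450 = 449450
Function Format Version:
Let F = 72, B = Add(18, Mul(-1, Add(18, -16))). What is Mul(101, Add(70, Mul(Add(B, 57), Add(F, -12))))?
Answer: 449450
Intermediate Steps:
B = 16 (B = Add(18, Mul(-1, 2)) = Add(18, -2) = 16)
Mul(101, Add(70, Mul(Add(B, 57), Add(F, -12)))) = Mul(101, Add(70, Mul(Add(16, 57), Add(72, -12)))) = Mul(101, Add(70, Mul(73, 60))) = Mul(101, Add(70, 4380)) = Mul(101, 4450) = 449450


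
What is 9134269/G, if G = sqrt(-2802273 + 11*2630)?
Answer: -9134269*I*sqrt(2773343)/2773343 ≈ -5484.9*I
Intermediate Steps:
G = I*sqrt(2773343) (G = sqrt(-2802273 + 28930) = sqrt(-2773343) = I*sqrt(2773343) ≈ 1665.3*I)
9134269/G = 9134269/((I*sqrt(2773343))) = 9134269*(-I*sqrt(2773343)/2773343) = -9134269*I*sqrt(2773343)/2773343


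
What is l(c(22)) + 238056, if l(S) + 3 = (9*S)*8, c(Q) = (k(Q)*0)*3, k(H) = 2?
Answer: 238053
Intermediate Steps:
c(Q) = 0 (c(Q) = (2*0)*3 = 0*3 = 0)
l(S) = -3 + 72*S (l(S) = -3 + (9*S)*8 = -3 + 72*S)
l(c(22)) + 238056 = (-3 + 72*0) + 238056 = (-3 + 0) + 238056 = -3 + 238056 = 238053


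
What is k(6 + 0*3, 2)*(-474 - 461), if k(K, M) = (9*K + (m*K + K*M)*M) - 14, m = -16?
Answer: 119680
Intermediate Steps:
k(K, M) = -14 + 9*K + M*(-16*K + K*M) (k(K, M) = (9*K + (-16*K + K*M)*M) - 14 = (9*K + M*(-16*K + K*M)) - 14 = -14 + 9*K + M*(-16*K + K*M))
k(6 + 0*3, 2)*(-474 - 461) = (-14 + 9*(6 + 0*3) + (6 + 0*3)*2**2 - 16*(6 + 0*3)*2)*(-474 - 461) = (-14 + 9*(6 + 0) + (6 + 0)*4 - 16*(6 + 0)*2)*(-935) = (-14 + 9*6 + 6*4 - 16*6*2)*(-935) = (-14 + 54 + 24 - 192)*(-935) = -128*(-935) = 119680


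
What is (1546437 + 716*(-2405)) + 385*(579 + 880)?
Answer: 386172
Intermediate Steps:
(1546437 + 716*(-2405)) + 385*(579 + 880) = (1546437 - 1721980) + 385*1459 = -175543 + 561715 = 386172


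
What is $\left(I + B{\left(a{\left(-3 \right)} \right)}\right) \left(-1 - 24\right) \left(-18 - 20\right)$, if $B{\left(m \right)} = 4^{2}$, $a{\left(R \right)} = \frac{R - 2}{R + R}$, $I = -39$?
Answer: $-21850$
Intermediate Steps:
$a{\left(R \right)} = \frac{-2 + R}{2 R}$
$B{\left(m \right)} = 16$
$\left(I + B{\left(a{\left(-3 \right)} \right)}\right) \left(-1 - 24\right) \left(-18 - 20\right) = \left(-39 + 16\right) \left(-1 - 24\right) \left(-18 - 20\right) = - 23 \left(\left(-25\right) \left(-38\right)\right) = \left(-23\right) 950 = -21850$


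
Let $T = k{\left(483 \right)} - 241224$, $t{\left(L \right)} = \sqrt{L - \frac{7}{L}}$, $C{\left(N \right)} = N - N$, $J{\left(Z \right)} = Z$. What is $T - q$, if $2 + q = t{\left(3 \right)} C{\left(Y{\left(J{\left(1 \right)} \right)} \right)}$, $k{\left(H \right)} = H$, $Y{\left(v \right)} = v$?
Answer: $-240739$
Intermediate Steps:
$C{\left(N \right)} = 0$
$T = -240741$ ($T = 483 - 241224 = -240741$)
$q = -2$ ($q = -2 + \sqrt{3 - \frac{7}{3}} \cdot 0 = -2 + \sqrt{\frac{2}{3}} \cdot 0 = -2 + \frac{\sqrt{6}}{3} \cdot 0 = -2 + 0 = -2$)
$T - q = -240741 - -2 = -240741 + 2 = -240739$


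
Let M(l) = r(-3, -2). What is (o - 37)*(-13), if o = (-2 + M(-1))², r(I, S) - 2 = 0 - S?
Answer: 429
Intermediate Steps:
r(I, S) = 2 - S (r(I, S) = 2 + (0 - S) = 2 - S)
M(l) = 4 (M(l) = 2 - 1*(-2) = 2 + 2 = 4)
o = 4 (o = (-2 + 4)² = 2² = 4)
(o - 37)*(-13) = (4 - 37)*(-13) = -33*(-13) = 429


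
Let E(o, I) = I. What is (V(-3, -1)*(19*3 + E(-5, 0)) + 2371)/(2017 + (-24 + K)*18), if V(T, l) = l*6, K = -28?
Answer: 2029/1081 ≈ 1.8770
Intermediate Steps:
V(T, l) = 6*l
(V(-3, -1)*(19*3 + E(-5, 0)) + 2371)/(2017 + (-24 + K)*18) = ((6*(-1))*(19*3 + 0) + 2371)/(2017 + (-24 - 28)*18) = (-6*(57 + 0) + 2371)/(2017 - 52*18) = (-6*57 + 2371)/(2017 - 936) = (-342 + 2371)/1081 = 2029*(1/1081) = 2029/1081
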